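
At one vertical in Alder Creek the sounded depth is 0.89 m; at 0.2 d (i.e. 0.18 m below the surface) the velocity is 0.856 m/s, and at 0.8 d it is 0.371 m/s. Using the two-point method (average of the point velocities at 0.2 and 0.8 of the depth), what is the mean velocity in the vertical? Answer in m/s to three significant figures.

v̄ = (0.856 + 0.371) / 2 = 0.6135 m/s

0.614 m/s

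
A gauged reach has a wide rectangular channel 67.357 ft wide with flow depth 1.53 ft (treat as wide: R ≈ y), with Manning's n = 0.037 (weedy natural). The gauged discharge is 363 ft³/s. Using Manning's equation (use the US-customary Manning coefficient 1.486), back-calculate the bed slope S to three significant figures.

0.00436

A = b·y = 67.357 × 1.53 = 103.1 ft²
Wide channel: R ≈ y = 1.53 ft
S = (Q·n / (1.486·A·R^(2/3)))² = (363×0.037 / (1.486×103.1×1.328))² = 0.004363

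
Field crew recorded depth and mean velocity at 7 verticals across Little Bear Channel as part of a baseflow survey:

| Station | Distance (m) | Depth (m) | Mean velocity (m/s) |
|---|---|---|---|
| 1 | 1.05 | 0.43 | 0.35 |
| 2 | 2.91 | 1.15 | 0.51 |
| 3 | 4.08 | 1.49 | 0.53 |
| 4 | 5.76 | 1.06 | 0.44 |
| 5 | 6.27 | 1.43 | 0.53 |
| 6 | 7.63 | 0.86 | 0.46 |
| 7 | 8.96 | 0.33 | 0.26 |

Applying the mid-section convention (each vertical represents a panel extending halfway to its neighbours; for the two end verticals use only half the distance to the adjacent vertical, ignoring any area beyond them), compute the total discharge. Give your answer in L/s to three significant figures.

w_1 = (2.91 − 1.05)/2 = 0.93 m; q_1 = 0.35 × 0.43 × 0.93 = 0.1400 m³/s
w_2 = (4.08 − 1.05)/2 = 1.515 m; q_2 = 0.51 × 1.15 × 1.515 = 0.8885 m³/s
w_3 = (5.76 − 2.91)/2 = 1.425 m; q_3 = 0.53 × 1.49 × 1.425 = 1.125 m³/s
w_4 = (6.27 − 4.08)/2 = 1.095 m; q_4 = 0.44 × 1.06 × 1.095 = 0.5107 m³/s
w_5 = (7.63 − 5.76)/2 = 0.935 m; q_5 = 0.53 × 1.43 × 0.935 = 0.7086 m³/s
w_6 = (8.96 − 6.27)/2 = 1.345 m; q_6 = 0.46 × 0.86 × 1.345 = 0.5321 m³/s
w_7 = (8.96 − 7.63)/2 = 0.665 m; q_7 = 0.26 × 0.33 × 0.665 = 0.05706 m³/s
Q = Σ qᵢ = 3.962 m³/s
= 3.962 × 1000 = 3962 L/s

3960 L/s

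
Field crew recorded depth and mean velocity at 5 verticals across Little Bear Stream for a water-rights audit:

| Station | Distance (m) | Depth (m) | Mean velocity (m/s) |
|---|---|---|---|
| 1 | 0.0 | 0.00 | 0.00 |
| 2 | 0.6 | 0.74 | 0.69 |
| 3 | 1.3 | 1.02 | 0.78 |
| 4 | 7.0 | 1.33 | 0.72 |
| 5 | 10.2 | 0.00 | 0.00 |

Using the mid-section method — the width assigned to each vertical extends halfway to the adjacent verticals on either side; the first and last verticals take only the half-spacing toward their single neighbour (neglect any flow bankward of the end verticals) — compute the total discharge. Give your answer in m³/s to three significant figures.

7.14 m³/s

w_2 = (1.3 − 0.0)/2 = 0.65 m; q_2 = 0.69 × 0.74 × 0.65 = 0.3319 m³/s
w_3 = (7.0 − 0.6)/2 = 3.2 m; q_3 = 0.78 × 1.02 × 3.2 = 2.546 m³/s
w_4 = (10.2 − 1.3)/2 = 4.45 m; q_4 = 0.72 × 1.33 × 4.45 = 4.261 m³/s
Stations 1, 5 contribute zero (depth or velocity is 0).
Q = Σ qᵢ = 7.139 m³/s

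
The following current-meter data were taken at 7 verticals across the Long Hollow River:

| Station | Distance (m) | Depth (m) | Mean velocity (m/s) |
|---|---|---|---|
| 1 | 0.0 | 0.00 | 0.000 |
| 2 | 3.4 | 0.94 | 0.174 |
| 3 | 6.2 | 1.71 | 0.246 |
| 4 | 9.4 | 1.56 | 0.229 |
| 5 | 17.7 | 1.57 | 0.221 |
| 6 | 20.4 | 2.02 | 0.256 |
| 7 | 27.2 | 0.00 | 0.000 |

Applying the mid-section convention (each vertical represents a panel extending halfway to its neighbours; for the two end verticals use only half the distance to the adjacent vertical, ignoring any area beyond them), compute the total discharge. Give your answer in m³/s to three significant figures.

w_2 = (6.2 − 0.0)/2 = 3.1 m; q_2 = 0.174 × 0.94 × 3.1 = 0.5070 m³/s
w_3 = (9.4 − 3.4)/2 = 3 m; q_3 = 0.246 × 1.71 × 3 = 1.262 m³/s
w_4 = (17.7 − 6.2)/2 = 5.75 m; q_4 = 0.229 × 1.56 × 5.75 = 2.054 m³/s
w_5 = (20.4 − 9.4)/2 = 5.5 m; q_5 = 0.221 × 1.57 × 5.5 = 1.908 m³/s
w_6 = (27.2 − 17.7)/2 = 4.75 m; q_6 = 0.256 × 2.02 × 4.75 = 2.456 m³/s
Stations 1, 7 contribute zero (depth or velocity is 0).
Q = Σ qᵢ = 8.188 m³/s

8.19 m³/s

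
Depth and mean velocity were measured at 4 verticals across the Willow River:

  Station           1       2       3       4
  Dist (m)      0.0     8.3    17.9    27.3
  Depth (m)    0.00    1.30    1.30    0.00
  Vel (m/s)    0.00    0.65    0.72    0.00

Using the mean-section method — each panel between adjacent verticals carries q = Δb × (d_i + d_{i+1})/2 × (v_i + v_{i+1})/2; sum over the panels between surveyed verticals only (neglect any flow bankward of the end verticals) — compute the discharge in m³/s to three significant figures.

Panel 1-2: Δb = 8.3 m, d̄ = (0.00+1.30)/2 = 0.65, v̄ = (0.00+0.65)/2 = 0.325 → q = 8.3×0.65×0.325 = 1.753 m³/s
Panel 2-3: Δb = 9.6 m, d̄ = (1.30+1.30)/2 = 1.3, v̄ = (0.65+0.72)/2 = 0.685 → q = 9.6×1.3×0.685 = 8.549 m³/s
Panel 3-4: Δb = 9.4 m, d̄ = (1.30+0.00)/2 = 0.65, v̄ = (0.72+0.00)/2 = 0.36 → q = 9.4×0.65×0.36 = 2.200 m³/s
Q = Σ q = 12.50 m³/s

12.5 m³/s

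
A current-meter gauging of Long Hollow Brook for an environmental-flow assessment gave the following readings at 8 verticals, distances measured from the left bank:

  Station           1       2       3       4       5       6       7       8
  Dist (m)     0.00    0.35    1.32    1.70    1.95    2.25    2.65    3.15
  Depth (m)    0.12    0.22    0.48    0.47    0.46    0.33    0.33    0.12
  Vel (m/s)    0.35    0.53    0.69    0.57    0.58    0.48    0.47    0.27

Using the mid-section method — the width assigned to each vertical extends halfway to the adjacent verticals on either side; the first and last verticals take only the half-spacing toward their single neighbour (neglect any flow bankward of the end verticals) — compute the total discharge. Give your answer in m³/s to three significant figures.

w_1 = (0.35 − 0.00)/2 = 0.175 m; q_1 = 0.35 × 0.12 × 0.175 = 0.007350 m³/s
w_2 = (1.32 − 0.00)/2 = 0.66 m; q_2 = 0.53 × 0.22 × 0.66 = 0.07696 m³/s
w_3 = (1.70 − 0.35)/2 = 0.675 m; q_3 = 0.69 × 0.48 × 0.675 = 0.2236 m³/s
w_4 = (1.95 − 1.32)/2 = 0.315 m; q_4 = 0.57 × 0.47 × 0.315 = 0.08439 m³/s
w_5 = (2.25 − 1.70)/2 = 0.275 m; q_5 = 0.58 × 0.46 × 0.275 = 0.07337 m³/s
w_6 = (2.65 − 1.95)/2 = 0.35 m; q_6 = 0.48 × 0.33 × 0.35 = 0.05544 m³/s
w_7 = (3.15 − 2.25)/2 = 0.45 m; q_7 = 0.47 × 0.33 × 0.45 = 0.06980 m³/s
w_8 = (3.15 − 2.65)/2 = 0.25 m; q_8 = 0.27 × 0.12 × 0.25 = 0.008100 m³/s
Q = Σ qᵢ = 0.5990 m³/s

0.599 m³/s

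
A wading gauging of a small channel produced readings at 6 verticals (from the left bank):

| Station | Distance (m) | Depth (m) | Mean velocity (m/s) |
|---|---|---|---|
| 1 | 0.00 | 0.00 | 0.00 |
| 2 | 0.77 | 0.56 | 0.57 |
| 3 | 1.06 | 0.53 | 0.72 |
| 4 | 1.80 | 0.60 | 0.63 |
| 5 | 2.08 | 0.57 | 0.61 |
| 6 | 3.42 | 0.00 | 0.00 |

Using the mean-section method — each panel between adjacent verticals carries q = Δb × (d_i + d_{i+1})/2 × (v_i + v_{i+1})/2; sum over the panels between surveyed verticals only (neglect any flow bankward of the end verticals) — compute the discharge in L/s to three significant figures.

Panel 1-2: Δb = 0.77 m, d̄ = (0.00+0.56)/2 = 0.28, v̄ = (0.00+0.57)/2 = 0.285 → q = 0.77×0.28×0.285 = 0.06145 m³/s
Panel 2-3: Δb = 0.29 m, d̄ = (0.56+0.53)/2 = 0.545, v̄ = (0.57+0.72)/2 = 0.645 → q = 0.29×0.545×0.645 = 0.1019 m³/s
Panel 3-4: Δb = 0.74 m, d̄ = (0.53+0.60)/2 = 0.565, v̄ = (0.72+0.63)/2 = 0.675 → q = 0.74×0.565×0.675 = 0.2822 m³/s
Panel 4-5: Δb = 0.28 m, d̄ = (0.60+0.57)/2 = 0.585, v̄ = (0.63+0.61)/2 = 0.62 → q = 0.28×0.585×0.62 = 0.1016 m³/s
Panel 5-6: Δb = 1.34 m, d̄ = (0.57+0.00)/2 = 0.285, v̄ = (0.61+0.00)/2 = 0.305 → q = 1.34×0.285×0.305 = 0.1165 m³/s
Q = Σ q = 0.6636 m³/s
= 0.6636 × 1000 = 663.6 L/s

664 L/s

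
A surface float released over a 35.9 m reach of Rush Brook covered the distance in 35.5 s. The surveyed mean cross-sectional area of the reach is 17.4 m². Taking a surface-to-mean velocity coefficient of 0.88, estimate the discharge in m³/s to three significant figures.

15.5 m³/s

v_surface = L / t̄ = 35.9 / 35.5 = 1.011 m/s
v_mean = 0.88 × 1.011 = 0.8899 m/s
Q = A × v_mean = 17.4 × 0.8899 = 15.48 m³/s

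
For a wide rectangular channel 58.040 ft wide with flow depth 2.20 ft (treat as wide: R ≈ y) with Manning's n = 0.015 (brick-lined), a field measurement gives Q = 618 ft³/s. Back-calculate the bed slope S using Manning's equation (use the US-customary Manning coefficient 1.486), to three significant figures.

0.000834

A = b·y = 58.040 × 2.20 = 127.7 ft²
Wide channel: R ≈ y = 2.20 ft
S = (Q·n / (1.486·A·R^(2/3)))² = (618×0.015 / (1.486×127.7×1.692))² = 0.0008342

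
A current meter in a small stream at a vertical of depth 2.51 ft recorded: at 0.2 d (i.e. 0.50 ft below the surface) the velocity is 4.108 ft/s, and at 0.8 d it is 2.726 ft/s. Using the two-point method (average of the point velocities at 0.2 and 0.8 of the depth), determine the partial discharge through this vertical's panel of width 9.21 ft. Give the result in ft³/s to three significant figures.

v̄ = (4.108 + 2.726) / 2 = 3.417 ft/s
q = v̄ × d × w = 3.417 × 2.51 × 9.21 = 78.99 ft³/s

79.0 ft³/s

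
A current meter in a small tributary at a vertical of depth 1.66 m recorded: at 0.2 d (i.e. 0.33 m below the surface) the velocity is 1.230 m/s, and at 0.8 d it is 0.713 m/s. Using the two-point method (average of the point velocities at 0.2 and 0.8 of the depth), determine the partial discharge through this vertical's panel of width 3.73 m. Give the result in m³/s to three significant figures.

v̄ = (1.230 + 0.713) / 2 = 0.9715 m/s
q = v̄ × d × w = 0.9715 × 1.66 × 3.73 = 6.015 m³/s

6.02 m³/s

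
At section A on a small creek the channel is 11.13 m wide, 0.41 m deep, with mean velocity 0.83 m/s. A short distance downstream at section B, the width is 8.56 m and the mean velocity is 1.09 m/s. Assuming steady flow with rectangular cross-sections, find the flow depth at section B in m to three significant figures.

0.406 m

Q = A₁V₁ = (11.13×0.41) × 0.83 = 3.788 m³/s
d₂ = Q/(b₂ V₂) = 3.788/(8.56×1.09) = 0.4059 m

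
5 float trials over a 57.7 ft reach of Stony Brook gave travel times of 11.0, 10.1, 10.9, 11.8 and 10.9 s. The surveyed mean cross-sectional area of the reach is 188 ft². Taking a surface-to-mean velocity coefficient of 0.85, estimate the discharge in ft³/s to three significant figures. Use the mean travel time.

843 ft³/s

t̄ = (11.0 + 10.1 + 10.9 + 11.8 + 10.9) / 5 = 10.94 s
v_surface = L / t̄ = 57.7 / 10.94 = 5.274 ft/s
v_mean = 0.85 × 5.274 = 4.483 ft/s
Q = A × v_mean = 188 × 4.483 = 842.8 ft³/s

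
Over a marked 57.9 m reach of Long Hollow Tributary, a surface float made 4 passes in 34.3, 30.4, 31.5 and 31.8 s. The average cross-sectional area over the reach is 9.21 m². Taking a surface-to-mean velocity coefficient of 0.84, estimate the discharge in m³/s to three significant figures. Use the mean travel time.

t̄ = (34.3 + 30.4 + 31.5 + 31.8) / 4 = 32 s
v_surface = L / t̄ = 57.9 / 32 = 1.809 m/s
v_mean = 0.84 × 1.809 = 1.520 m/s
Q = A × v_mean = 9.21 × 1.520 = 14.00 m³/s

14.0 m³/s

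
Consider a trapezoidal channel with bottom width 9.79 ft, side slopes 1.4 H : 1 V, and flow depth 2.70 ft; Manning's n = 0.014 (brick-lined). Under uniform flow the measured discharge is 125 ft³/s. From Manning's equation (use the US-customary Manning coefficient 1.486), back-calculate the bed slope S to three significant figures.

0.000433

A = (b + z·y)·y = (9.79 + 1.4×2.70)×2.70 = 36.64 ft²
P = b + 2y√(1+z²) = 9.79 + 2×2.70×√(1+1.4²) = 19.08 ft
R = A/P = 36.64/19.08 = 1.920 ft
S = (Q·n / (1.486·A·R^(2/3)))² = (125×0.014 / (1.486×36.64×1.545))² = 0.0004329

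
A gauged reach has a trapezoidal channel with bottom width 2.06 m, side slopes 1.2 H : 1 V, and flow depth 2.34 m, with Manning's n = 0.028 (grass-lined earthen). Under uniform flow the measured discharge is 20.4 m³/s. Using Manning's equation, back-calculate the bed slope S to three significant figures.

A = (b + z·y)·y = (2.06 + 1.2×2.34)×2.34 = 11.39 m²
P = b + 2y√(1+z²) = 2.06 + 2×2.34×√(1+1.2²) = 9.370 m
R = A/P = 11.39/9.370 = 1.216 m
S = (Q·n / (1·A·R^(2/3)))² = (20.4×0.028 / (1×11.39×1.139))² = 0.001938

0.00194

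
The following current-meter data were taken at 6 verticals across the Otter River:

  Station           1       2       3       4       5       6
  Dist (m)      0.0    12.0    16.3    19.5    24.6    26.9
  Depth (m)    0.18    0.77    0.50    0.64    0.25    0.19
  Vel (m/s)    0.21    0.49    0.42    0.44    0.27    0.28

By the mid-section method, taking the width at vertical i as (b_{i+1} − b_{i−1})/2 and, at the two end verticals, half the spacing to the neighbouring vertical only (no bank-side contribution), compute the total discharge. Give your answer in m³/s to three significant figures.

w_1 = (12.0 − 0.0)/2 = 6 m; q_1 = 0.21 × 0.18 × 6 = 0.2268 m³/s
w_2 = (16.3 − 0.0)/2 = 8.15 m; q_2 = 0.49 × 0.77 × 8.15 = 3.075 m³/s
w_3 = (19.5 − 12.0)/2 = 3.75 m; q_3 = 0.42 × 0.50 × 3.75 = 0.7875 m³/s
w_4 = (24.6 − 16.3)/2 = 4.15 m; q_4 = 0.44 × 0.64 × 4.15 = 1.169 m³/s
w_5 = (26.9 − 19.5)/2 = 3.7 m; q_5 = 0.27 × 0.25 × 3.7 = 0.2498 m³/s
w_6 = (26.9 − 24.6)/2 = 1.15 m; q_6 = 0.28 × 0.19 × 1.15 = 0.06118 m³/s
Q = Σ qᵢ = 5.569 m³/s

5.57 m³/s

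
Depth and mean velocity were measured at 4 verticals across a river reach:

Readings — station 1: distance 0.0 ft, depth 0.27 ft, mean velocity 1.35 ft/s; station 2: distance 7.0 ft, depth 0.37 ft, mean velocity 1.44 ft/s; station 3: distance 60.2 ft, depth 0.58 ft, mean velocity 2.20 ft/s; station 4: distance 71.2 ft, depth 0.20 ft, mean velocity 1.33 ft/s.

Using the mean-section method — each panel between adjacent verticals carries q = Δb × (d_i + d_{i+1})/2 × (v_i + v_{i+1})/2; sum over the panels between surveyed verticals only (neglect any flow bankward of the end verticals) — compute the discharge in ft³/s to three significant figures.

Panel 1-2: Δb = 7 ft, d̄ = (0.27+0.37)/2 = 0.32, v̄ = (1.35+1.44)/2 = 1.395 → q = 7×0.32×1.395 = 3.125 ft³/s
Panel 2-3: Δb = 53.2 ft, d̄ = (0.37+0.58)/2 = 0.475, v̄ = (1.44+2.20)/2 = 1.82 → q = 53.2×0.475×1.82 = 45.99 ft³/s
Panel 3-4: Δb = 11 ft, d̄ = (0.58+0.20)/2 = 0.39, v̄ = (2.20+1.33)/2 = 1.765 → q = 11×0.39×1.765 = 7.572 ft³/s
Q = Σ q = 56.69 ft³/s

56.7 ft³/s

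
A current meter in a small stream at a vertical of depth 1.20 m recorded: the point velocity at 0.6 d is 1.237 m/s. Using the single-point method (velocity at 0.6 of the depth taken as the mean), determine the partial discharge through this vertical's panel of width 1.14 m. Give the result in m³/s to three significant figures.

1.69 m³/s

v̄ = v₀.₆ = 1.237 m/s
q = v̄ × d × w = 1.237 × 1.20 × 1.14 = 1.692 m³/s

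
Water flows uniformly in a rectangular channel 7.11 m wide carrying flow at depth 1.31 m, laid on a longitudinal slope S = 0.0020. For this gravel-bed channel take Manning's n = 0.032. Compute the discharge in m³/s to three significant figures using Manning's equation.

A = b·y = 7.11 × 1.31 = 9.314 m²
P = b + 2y = 7.11 + 2×1.31 = 9.730 m
R = A/P = 9.314/9.730 = 0.9573 m
Q = (1/n)·A·R^(2/3)·S^(1/2) = (1/0.032) × 9.314 × 0.9573^(2/3) × 0.0020^(1/2) = 12.64 m³/s

12.6 m³/s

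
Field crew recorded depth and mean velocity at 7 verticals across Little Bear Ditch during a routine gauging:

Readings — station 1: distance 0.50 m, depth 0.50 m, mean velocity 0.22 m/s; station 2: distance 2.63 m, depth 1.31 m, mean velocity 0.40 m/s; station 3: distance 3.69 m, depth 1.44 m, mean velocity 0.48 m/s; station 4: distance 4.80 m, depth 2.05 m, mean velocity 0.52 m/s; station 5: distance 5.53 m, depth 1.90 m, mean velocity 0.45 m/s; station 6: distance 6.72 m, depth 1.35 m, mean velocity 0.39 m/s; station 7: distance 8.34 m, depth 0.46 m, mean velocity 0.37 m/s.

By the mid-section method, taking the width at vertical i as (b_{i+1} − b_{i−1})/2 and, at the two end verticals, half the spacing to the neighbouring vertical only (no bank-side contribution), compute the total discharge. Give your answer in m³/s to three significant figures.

w_1 = (2.63 − 0.50)/2 = 1.065 m; q_1 = 0.22 × 0.50 × 1.065 = 0.1172 m³/s
w_2 = (3.69 − 0.50)/2 = 1.595 m; q_2 = 0.40 × 1.31 × 1.595 = 0.8358 m³/s
w_3 = (4.80 − 2.63)/2 = 1.085 m; q_3 = 0.48 × 1.44 × 1.085 = 0.7500 m³/s
w_4 = (5.53 − 3.69)/2 = 0.92 m; q_4 = 0.52 × 2.05 × 0.92 = 0.9807 m³/s
w_5 = (6.72 − 4.80)/2 = 0.96 m; q_5 = 0.45 × 1.90 × 0.96 = 0.8208 m³/s
w_6 = (8.34 − 5.53)/2 = 1.405 m; q_6 = 0.39 × 1.35 × 1.405 = 0.7397 m³/s
w_7 = (8.34 − 6.72)/2 = 0.81 m; q_7 = 0.37 × 0.46 × 0.81 = 0.1379 m³/s
Q = Σ qᵢ = 4.382 m³/s

4.38 m³/s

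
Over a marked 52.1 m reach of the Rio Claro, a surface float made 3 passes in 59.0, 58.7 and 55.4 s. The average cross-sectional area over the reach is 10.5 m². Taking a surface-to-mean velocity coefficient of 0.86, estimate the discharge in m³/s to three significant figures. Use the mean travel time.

t̄ = (59.0 + 58.7 + 55.4) / 3 = 57.7 s
v_surface = L / t̄ = 52.1 / 57.7 = 0.9029 m/s
v_mean = 0.86 × 0.9029 = 0.7765 m/s
Q = A × v_mean = 10.5 × 0.7765 = 8.154 m³/s

8.15 m³/s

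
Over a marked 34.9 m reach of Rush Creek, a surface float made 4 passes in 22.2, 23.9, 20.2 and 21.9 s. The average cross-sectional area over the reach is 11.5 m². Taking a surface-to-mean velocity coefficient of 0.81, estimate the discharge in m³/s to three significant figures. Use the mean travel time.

t̄ = (22.2 + 23.9 + 20.2 + 21.9) / 4 = 22.05 s
v_surface = L / t̄ = 34.9 / 22.05 = 1.583 m/s
v_mean = 0.81 × 1.583 = 1.282 m/s
Q = A × v_mean = 11.5 × 1.282 = 14.74 m³/s

14.7 m³/s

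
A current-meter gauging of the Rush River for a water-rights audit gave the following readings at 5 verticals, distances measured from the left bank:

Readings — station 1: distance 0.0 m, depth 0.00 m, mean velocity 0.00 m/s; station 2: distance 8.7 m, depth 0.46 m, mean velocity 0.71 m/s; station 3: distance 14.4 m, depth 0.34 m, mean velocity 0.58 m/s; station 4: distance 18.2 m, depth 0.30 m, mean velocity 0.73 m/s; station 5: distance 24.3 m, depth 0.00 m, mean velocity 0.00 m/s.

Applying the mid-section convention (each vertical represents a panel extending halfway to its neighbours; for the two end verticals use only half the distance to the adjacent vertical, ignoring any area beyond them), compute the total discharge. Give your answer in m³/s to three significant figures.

4.37 m³/s

w_2 = (14.4 − 0.0)/2 = 7.2 m; q_2 = 0.71 × 0.46 × 7.2 = 2.352 m³/s
w_3 = (18.2 − 8.7)/2 = 4.75 m; q_3 = 0.58 × 0.34 × 4.75 = 0.9367 m³/s
w_4 = (24.3 − 14.4)/2 = 4.95 m; q_4 = 0.73 × 0.30 × 4.95 = 1.084 m³/s
Stations 1, 5 contribute zero (depth or velocity is 0).
Q = Σ qᵢ = 4.372 m³/s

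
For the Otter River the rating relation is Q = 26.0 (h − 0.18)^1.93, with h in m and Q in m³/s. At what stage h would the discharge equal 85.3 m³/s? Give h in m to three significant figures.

2.03 m

h − h₀ = (Q/C)^(1/b) = (85.3/26.0)^(1/1.93) = 1.851 m
h = 0.18 + 1.851 = 2.031 m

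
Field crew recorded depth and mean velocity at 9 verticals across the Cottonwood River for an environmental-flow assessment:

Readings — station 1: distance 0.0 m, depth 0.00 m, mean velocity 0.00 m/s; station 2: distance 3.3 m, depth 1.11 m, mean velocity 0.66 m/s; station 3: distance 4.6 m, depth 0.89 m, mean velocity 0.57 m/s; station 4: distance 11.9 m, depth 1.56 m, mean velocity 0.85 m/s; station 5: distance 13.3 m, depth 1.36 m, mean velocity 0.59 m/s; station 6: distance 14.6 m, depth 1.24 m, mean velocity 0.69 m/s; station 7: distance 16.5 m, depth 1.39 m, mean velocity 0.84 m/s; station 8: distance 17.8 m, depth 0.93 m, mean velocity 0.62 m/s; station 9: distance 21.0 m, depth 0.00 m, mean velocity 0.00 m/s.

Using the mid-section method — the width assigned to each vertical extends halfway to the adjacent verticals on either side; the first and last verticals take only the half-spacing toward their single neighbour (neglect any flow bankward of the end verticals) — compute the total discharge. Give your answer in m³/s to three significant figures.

15.3 m³/s

w_2 = (4.6 − 0.0)/2 = 2.3 m; q_2 = 0.66 × 1.11 × 2.3 = 1.685 m³/s
w_3 = (11.9 − 3.3)/2 = 4.3 m; q_3 = 0.57 × 0.89 × 4.3 = 2.181 m³/s
w_4 = (13.3 − 4.6)/2 = 4.35 m; q_4 = 0.85 × 1.56 × 4.35 = 5.768 m³/s
w_5 = (14.6 − 11.9)/2 = 1.35 m; q_5 = 0.59 × 1.36 × 1.35 = 1.083 m³/s
w_6 = (16.5 − 13.3)/2 = 1.6 m; q_6 = 0.69 × 1.24 × 1.6 = 1.369 m³/s
w_7 = (17.8 − 14.6)/2 = 1.6 m; q_7 = 0.84 × 1.39 × 1.6 = 1.868 m³/s
w_8 = (21.0 − 16.5)/2 = 2.25 m; q_8 = 0.62 × 0.93 × 2.25 = 1.297 m³/s
Stations 1, 9 contribute zero (depth or velocity is 0).
Q = Σ qᵢ = 15.25 m³/s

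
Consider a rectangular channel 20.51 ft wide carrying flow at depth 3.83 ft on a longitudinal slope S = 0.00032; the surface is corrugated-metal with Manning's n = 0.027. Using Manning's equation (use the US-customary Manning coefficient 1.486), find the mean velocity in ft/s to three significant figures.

A = b·y = 20.51 × 3.83 = 78.55 ft²
P = b + 2y = 20.51 + 2×3.83 = 28.17 ft
R = A/P = 78.55/28.17 = 2.789 ft
Q = (1.486/n)·A·R^(2/3)·S^(1/2) = (1.486/0.027) × 78.55 × 2.789^(2/3) × 0.00032^(1/2) = 153.2 ft³/s
V = Q/A = 153.2/78.55 = 1.951 ft/s

1.95 ft/s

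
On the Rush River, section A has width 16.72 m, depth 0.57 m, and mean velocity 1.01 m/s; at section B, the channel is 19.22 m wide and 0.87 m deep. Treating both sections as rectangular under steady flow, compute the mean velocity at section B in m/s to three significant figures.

0.576 m/s

Q = A₁V₁ = (16.72×0.57) × 1.01 = 9.626 m³/s
A₂ = 19.22 × 0.87 = 16.72 m²
V₂ = Q/A₂ = 9.626/16.72 = 0.5757 m/s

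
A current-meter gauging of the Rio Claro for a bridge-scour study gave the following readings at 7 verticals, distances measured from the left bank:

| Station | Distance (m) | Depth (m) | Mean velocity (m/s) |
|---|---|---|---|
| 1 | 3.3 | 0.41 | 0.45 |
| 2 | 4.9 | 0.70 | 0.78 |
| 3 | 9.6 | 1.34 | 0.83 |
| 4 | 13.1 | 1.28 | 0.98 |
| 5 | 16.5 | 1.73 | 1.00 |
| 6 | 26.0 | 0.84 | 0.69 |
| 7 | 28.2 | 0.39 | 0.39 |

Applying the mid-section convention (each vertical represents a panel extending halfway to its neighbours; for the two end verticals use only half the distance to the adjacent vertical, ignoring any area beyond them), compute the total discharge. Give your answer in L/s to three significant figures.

25500 L/s

w_1 = (4.9 − 3.3)/2 = 0.8 m; q_1 = 0.45 × 0.41 × 0.8 = 0.1476 m³/s
w_2 = (9.6 − 3.3)/2 = 3.15 m; q_2 = 0.78 × 0.70 × 3.15 = 1.720 m³/s
w_3 = (13.1 − 4.9)/2 = 4.1 m; q_3 = 0.83 × 1.34 × 4.1 = 4.560 m³/s
w_4 = (16.5 − 9.6)/2 = 3.45 m; q_4 = 0.98 × 1.28 × 3.45 = 4.328 m³/s
w_5 = (26.0 − 13.1)/2 = 6.45 m; q_5 = 1.00 × 1.73 × 6.45 = 11.16 m³/s
w_6 = (28.2 − 16.5)/2 = 5.85 m; q_6 = 0.69 × 0.84 × 5.85 = 3.391 m³/s
w_7 = (28.2 − 26.0)/2 = 1.1 m; q_7 = 0.39 × 0.39 × 1.1 = 0.1673 m³/s
Q = Σ qᵢ = 25.47 m³/s
= 25.47 × 1000 = 25470 L/s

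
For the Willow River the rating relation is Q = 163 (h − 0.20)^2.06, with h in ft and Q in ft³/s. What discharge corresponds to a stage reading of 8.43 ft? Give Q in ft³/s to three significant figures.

Q = 163 × (8.43 − 0.20)^2.06 = 163 × 8.23^2.06 = 12530 ft³/s

12500 ft³/s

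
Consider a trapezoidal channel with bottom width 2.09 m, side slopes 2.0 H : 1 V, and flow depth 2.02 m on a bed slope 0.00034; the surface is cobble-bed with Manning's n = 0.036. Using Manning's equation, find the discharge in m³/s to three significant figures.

A = (b + z·y)·y = (2.09 + 2.0×2.02)×2.02 = 12.38 m²
P = b + 2y√(1+z²) = 2.09 + 2×2.02×√(1+2.0²) = 11.12 m
R = A/P = 12.38/11.12 = 1.113 m
Q = (1/n)·A·R^(2/3)·S^(1/2) = (1/0.036) × 12.38 × 1.113^(2/3) × 0.00034^(1/2) = 6.812 m³/s

6.81 m³/s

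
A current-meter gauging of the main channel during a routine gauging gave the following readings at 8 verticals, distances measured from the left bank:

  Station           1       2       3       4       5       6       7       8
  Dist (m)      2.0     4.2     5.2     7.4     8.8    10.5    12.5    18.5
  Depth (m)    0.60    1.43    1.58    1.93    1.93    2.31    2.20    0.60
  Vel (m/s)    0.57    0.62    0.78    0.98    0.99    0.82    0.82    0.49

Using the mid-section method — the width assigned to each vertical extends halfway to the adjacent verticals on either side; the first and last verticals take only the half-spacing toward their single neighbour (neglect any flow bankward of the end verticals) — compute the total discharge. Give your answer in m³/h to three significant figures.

w_1 = (4.2 − 2.0)/2 = 1.1 m; q_1 = 0.57 × 0.60 × 1.1 = 0.3762 m³/s
w_2 = (5.2 − 2.0)/2 = 1.6 m; q_2 = 0.62 × 1.43 × 1.6 = 1.419 m³/s
w_3 = (7.4 − 4.2)/2 = 1.6 m; q_3 = 0.78 × 1.58 × 1.6 = 1.972 m³/s
w_4 = (8.8 − 5.2)/2 = 1.8 m; q_4 = 0.98 × 1.93 × 1.8 = 3.405 m³/s
w_5 = (10.5 − 7.4)/2 = 1.55 m; q_5 = 0.99 × 1.93 × 1.55 = 2.962 m³/s
w_6 = (12.5 − 8.8)/2 = 1.85 m; q_6 = 0.82 × 2.31 × 1.85 = 3.504 m³/s
w_7 = (18.5 − 10.5)/2 = 4 m; q_7 = 0.82 × 2.20 × 4 = 7.216 m³/s
w_8 = (18.5 − 12.5)/2 = 3 m; q_8 = 0.49 × 0.60 × 3 = 0.8820 m³/s
Q = Σ qᵢ = 21.73 m³/s
= 21.73 × 3600 = 78250 m³/h

78200 m³/h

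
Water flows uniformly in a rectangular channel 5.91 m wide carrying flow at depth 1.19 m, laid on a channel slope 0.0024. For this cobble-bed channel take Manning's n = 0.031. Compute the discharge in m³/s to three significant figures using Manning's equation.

9.96 m³/s

A = b·y = 5.91 × 1.19 = 7.033 m²
P = b + 2y = 5.91 + 2×1.19 = 8.290 m
R = A/P = 7.033/8.290 = 0.8484 m
Q = (1/n)·A·R^(2/3)·S^(1/2) = (1/0.031) × 7.033 × 0.8484^(2/3) × 0.0024^(1/2) = 9.960 m³/s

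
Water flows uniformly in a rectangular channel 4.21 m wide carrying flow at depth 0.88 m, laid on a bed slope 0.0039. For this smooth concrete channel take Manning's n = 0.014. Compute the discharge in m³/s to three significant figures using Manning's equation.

12.0 m³/s

A = b·y = 4.21 × 0.88 = 3.705 m²
P = b + 2y = 4.21 + 2×0.88 = 5.970 m
R = A/P = 3.705/5.970 = 0.6206 m
Q = (1/n)·A·R^(2/3)·S^(1/2) = (1/0.014) × 3.705 × 0.6206^(2/3) × 0.0039^(1/2) = 12.02 m³/s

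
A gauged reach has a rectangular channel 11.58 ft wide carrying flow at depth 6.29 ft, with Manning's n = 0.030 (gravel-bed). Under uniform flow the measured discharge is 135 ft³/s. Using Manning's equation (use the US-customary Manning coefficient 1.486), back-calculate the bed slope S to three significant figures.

A = b·y = 11.58 × 6.29 = 72.84 ft²
P = b + 2y = 11.58 + 2×6.29 = 24.16 ft
R = A/P = 72.84/24.16 = 3.015 ft
S = (Q·n / (1.486·A·R^(2/3)))² = (135×0.030 / (1.486×72.84×2.087))² = 0.0003215

0.000321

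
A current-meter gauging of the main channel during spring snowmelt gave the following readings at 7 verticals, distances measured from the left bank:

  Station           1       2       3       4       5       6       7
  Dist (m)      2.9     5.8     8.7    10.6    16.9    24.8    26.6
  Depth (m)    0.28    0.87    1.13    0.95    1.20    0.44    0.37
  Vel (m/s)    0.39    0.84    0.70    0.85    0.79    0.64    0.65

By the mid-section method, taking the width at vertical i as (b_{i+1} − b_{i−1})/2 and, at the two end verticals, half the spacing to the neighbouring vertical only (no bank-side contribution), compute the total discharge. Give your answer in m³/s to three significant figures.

w_1 = (5.8 − 2.9)/2 = 1.45 m; q_1 = 0.39 × 0.28 × 1.45 = 0.1583 m³/s
w_2 = (8.7 − 2.9)/2 = 2.9 m; q_2 = 0.84 × 0.87 × 2.9 = 2.119 m³/s
w_3 = (10.6 − 5.8)/2 = 2.4 m; q_3 = 0.70 × 1.13 × 2.4 = 1.898 m³/s
w_4 = (16.9 − 8.7)/2 = 4.1 m; q_4 = 0.85 × 0.95 × 4.1 = 3.311 m³/s
w_5 = (24.8 − 10.6)/2 = 7.1 m; q_5 = 0.79 × 1.20 × 7.1 = 6.731 m³/s
w_6 = (26.6 − 16.9)/2 = 4.85 m; q_6 = 0.64 × 0.44 × 4.85 = 1.366 m³/s
w_7 = (26.6 − 24.8)/2 = 0.9 m; q_7 = 0.65 × 0.37 × 0.9 = 0.2165 m³/s
Q = Σ qᵢ = 15.80 m³/s

15.8 m³/s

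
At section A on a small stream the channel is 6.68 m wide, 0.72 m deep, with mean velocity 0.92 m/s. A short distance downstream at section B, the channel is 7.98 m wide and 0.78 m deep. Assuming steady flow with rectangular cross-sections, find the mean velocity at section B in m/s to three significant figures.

0.711 m/s

Q = A₁V₁ = (6.68×0.72) × 0.92 = 4.425 m³/s
A₂ = 7.98 × 0.78 = 6.224 m²
V₂ = Q/A₂ = 4.425/6.224 = 0.7109 m/s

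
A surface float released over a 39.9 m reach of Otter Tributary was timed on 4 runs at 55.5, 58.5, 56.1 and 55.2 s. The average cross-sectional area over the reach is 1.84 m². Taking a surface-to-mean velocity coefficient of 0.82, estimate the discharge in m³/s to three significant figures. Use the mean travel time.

1.07 m³/s

t̄ = (55.5 + 58.5 + 56.1 + 55.2) / 4 = 56.325 s
v_surface = L / t̄ = 39.9 / 56.325 = 0.7084 m/s
v_mean = 0.82 × 0.7084 = 0.5809 m/s
Q = A × v_mean = 1.84 × 0.5809 = 1.069 m³/s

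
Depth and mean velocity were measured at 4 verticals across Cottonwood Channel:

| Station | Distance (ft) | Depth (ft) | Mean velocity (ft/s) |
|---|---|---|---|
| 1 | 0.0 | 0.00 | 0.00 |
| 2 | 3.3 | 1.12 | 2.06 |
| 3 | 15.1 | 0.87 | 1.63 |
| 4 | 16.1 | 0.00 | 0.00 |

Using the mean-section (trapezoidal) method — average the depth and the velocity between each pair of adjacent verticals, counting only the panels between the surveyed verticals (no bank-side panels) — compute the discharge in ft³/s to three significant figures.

23.9 ft³/s

Panel 1-2: Δb = 3.3 ft, d̄ = (0.00+1.12)/2 = 0.56, v̄ = (0.00+2.06)/2 = 1.03 → q = 3.3×0.56×1.03 = 1.903 ft³/s
Panel 2-3: Δb = 11.8 ft, d̄ = (1.12+0.87)/2 = 0.995, v̄ = (2.06+1.63)/2 = 1.845 → q = 11.8×0.995×1.845 = 21.66 ft³/s
Panel 3-4: Δb = 1 ft, d̄ = (0.87+0.00)/2 = 0.435, v̄ = (1.63+0.00)/2 = 0.815 → q = 1×0.435×0.815 = 0.3545 ft³/s
Q = Σ q = 23.92 ft³/s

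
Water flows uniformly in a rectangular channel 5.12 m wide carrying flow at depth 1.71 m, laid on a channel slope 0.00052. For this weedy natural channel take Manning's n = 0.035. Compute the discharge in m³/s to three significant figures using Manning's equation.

5.80 m³/s

A = b·y = 5.12 × 1.71 = 8.755 m²
P = b + 2y = 5.12 + 2×1.71 = 8.540 m
R = A/P = 8.755/8.540 = 1.025 m
Q = (1/n)·A·R^(2/3)·S^(1/2) = (1/0.035) × 8.755 × 1.025^(2/3) × 0.00052^(1/2) = 5.800 m³/s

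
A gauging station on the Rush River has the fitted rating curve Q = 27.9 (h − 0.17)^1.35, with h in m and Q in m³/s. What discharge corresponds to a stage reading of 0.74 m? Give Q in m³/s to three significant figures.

Q = 27.9 × (0.74 − 0.17)^1.35 = 27.9 × 0.57^1.35 = 13.06 m³/s

13.1 m³/s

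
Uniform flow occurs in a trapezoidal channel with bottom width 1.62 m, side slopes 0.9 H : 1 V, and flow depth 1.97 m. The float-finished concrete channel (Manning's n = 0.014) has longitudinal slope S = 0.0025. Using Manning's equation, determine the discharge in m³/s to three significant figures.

23.3 m³/s

A = (b + z·y)·y = (1.62 + 0.9×1.97)×1.97 = 6.684 m²
P = b + 2y√(1+z²) = 1.62 + 2×1.97×√(1+0.9²) = 6.921 m
R = A/P = 6.684/6.921 = 0.9658 m
Q = (1/n)·A·R^(2/3)·S^(1/2) = (1/0.014) × 6.684 × 0.9658^(2/3) × 0.0025^(1/2) = 23.33 m³/s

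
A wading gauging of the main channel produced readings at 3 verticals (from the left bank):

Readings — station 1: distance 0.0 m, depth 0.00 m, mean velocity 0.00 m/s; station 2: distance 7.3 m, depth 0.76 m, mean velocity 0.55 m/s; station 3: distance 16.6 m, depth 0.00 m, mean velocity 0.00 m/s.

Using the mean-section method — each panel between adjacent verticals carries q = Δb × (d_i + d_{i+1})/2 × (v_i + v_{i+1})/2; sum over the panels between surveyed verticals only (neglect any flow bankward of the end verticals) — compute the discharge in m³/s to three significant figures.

1.73 m³/s

Panel 1-2: Δb = 7.3 m, d̄ = (0.00+0.76)/2 = 0.38, v̄ = (0.00+0.55)/2 = 0.275 → q = 7.3×0.38×0.275 = 0.7629 m³/s
Panel 2-3: Δb = 9.3 m, d̄ = (0.76+0.00)/2 = 0.38, v̄ = (0.55+0.00)/2 = 0.275 → q = 9.3×0.38×0.275 = 0.9719 m³/s
Q = Σ q = 1.735 m³/s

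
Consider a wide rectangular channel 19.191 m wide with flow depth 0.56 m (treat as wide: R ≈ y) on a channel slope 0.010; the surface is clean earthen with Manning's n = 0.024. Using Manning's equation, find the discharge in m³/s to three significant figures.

30.4 m³/s

A = b·y = 19.191 × 0.56 = 10.75 m²
Wide channel: R ≈ y = 0.56 m
Q = (1/n)·A·R^(2/3)·S^(1/2) = (1/0.024) × 10.75 × 0.5600^(2/3) × 0.010^(1/2) = 30.42 m³/s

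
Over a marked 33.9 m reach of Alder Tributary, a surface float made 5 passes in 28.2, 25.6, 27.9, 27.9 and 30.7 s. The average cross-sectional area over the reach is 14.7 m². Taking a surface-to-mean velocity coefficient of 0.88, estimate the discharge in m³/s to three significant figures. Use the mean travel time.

15.6 m³/s

t̄ = (28.2 + 25.6 + 27.9 + 27.9 + 30.7) / 5 = 28.06 s
v_surface = L / t̄ = 33.9 / 28.06 = 1.208 m/s
v_mean = 0.88 × 1.208 = 1.063 m/s
Q = A × v_mean = 14.7 × 1.063 = 15.63 m³/s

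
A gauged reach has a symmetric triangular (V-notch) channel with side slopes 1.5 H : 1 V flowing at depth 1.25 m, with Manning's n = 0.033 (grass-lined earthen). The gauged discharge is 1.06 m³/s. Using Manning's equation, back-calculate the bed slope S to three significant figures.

A = z·y² = 1.5×1.25² = 2.344 m²
P = 2y√(1+z²) = 2×1.25×√(1+1.5²) = 4.507 m
R = A/P = 2.344/4.507 = 0.5200 m
S = (Q·n / (1·A·R^(2/3)))² = (1.06×0.033 / (1×2.344×0.6467))² = 0.0005327

0.000533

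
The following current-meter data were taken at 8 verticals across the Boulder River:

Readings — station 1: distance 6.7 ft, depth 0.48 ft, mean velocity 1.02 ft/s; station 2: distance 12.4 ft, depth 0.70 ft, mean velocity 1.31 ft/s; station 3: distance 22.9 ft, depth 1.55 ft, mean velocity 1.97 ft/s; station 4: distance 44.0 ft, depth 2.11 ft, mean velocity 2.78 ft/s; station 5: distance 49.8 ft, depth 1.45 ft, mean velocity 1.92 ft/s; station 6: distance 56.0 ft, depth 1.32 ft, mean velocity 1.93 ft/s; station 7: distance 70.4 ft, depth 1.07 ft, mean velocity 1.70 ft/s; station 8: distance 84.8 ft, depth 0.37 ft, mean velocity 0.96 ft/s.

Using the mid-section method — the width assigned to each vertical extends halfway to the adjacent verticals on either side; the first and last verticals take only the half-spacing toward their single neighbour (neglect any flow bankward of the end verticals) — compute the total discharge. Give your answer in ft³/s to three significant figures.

208 ft³/s

w_1 = (12.4 − 6.7)/2 = 2.85 ft; q_1 = 1.02 × 0.48 × 2.85 = 1.395 ft³/s
w_2 = (22.9 − 6.7)/2 = 8.1 ft; q_2 = 1.31 × 0.70 × 8.1 = 7.428 ft³/s
w_3 = (44.0 − 12.4)/2 = 15.8 ft; q_3 = 1.97 × 1.55 × 15.8 = 48.25 ft³/s
w_4 = (49.8 − 22.9)/2 = 13.45 ft; q_4 = 2.78 × 2.11 × 13.45 = 78.90 ft³/s
w_5 = (56.0 − 44.0)/2 = 6 ft; q_5 = 1.92 × 1.45 × 6 = 16.70 ft³/s
w_6 = (70.4 − 49.8)/2 = 10.3 ft; q_6 = 1.93 × 1.32 × 10.3 = 26.24 ft³/s
w_7 = (84.8 − 56.0)/2 = 14.4 ft; q_7 = 1.70 × 1.07 × 14.4 = 26.19 ft³/s
w_8 = (84.8 − 70.4)/2 = 7.2 ft; q_8 = 0.96 × 0.37 × 7.2 = 2.557 ft³/s
Q = Σ qᵢ = 207.7 ft³/s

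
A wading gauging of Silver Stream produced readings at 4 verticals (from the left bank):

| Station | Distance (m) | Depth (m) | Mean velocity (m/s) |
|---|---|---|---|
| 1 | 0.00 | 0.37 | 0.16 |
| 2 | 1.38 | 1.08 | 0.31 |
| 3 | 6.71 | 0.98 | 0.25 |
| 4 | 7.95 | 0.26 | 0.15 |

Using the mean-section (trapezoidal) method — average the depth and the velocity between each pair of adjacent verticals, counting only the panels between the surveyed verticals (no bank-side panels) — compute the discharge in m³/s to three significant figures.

Panel 1-2: Δb = 1.38 m, d̄ = (0.37+1.08)/2 = 0.725, v̄ = (0.16+0.31)/2 = 0.235 → q = 1.38×0.725×0.235 = 0.2351 m³/s
Panel 2-3: Δb = 5.33 m, d̄ = (1.08+0.98)/2 = 1.03, v̄ = (0.31+0.25)/2 = 0.28 → q = 5.33×1.03×0.28 = 1.537 m³/s
Panel 3-4: Δb = 1.24 m, d̄ = (0.98+0.26)/2 = 0.62, v̄ = (0.25+0.15)/2 = 0.2 → q = 1.24×0.62×0.2 = 0.1538 m³/s
Q = Σ q = 1.926 m³/s

1.93 m³/s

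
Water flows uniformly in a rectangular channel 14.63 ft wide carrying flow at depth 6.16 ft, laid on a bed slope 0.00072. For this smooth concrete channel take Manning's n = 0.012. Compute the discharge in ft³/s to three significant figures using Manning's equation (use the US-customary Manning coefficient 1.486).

670 ft³/s

A = b·y = 14.63 × 6.16 = 90.12 ft²
P = b + 2y = 14.63 + 2×6.16 = 26.95 ft
R = A/P = 90.12/26.95 = 3.344 ft
Q = (1.486/n)·A·R^(2/3)·S^(1/2) = (1.486/0.012) × 90.12 × 3.344^(2/3) × 0.00072^(1/2) = 669.6 ft³/s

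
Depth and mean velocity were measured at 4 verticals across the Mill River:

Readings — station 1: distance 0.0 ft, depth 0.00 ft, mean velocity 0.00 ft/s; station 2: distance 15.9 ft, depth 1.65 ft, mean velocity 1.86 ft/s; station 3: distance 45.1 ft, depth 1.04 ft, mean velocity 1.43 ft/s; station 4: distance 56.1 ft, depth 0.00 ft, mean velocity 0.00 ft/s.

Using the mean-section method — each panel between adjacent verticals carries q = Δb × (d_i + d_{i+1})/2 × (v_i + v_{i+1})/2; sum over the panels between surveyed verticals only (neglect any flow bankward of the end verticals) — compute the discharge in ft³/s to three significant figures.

80.9 ft³/s

Panel 1-2: Δb = 15.9 ft, d̄ = (0.00+1.65)/2 = 0.825, v̄ = (0.00+1.86)/2 = 0.93 → q = 15.9×0.825×0.93 = 12.20 ft³/s
Panel 2-3: Δb = 29.2 ft, d̄ = (1.65+1.04)/2 = 1.345, v̄ = (1.86+1.43)/2 = 1.645 → q = 29.2×1.345×1.645 = 64.61 ft³/s
Panel 3-4: Δb = 11 ft, d̄ = (1.04+0.00)/2 = 0.52, v̄ = (1.43+0.00)/2 = 0.715 → q = 11×0.52×0.715 = 4.090 ft³/s
Q = Σ q = 80.89 ft³/s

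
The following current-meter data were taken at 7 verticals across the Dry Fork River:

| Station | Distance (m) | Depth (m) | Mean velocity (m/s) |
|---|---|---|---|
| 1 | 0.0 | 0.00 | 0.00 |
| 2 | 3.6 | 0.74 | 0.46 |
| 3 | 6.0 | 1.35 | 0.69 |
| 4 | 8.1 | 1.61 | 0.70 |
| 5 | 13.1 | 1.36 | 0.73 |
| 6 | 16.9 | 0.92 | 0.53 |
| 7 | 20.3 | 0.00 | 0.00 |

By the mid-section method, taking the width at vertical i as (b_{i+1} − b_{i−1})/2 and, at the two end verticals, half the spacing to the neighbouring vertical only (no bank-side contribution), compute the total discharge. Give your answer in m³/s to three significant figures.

13.2 m³/s

w_2 = (6.0 − 0.0)/2 = 3 m; q_2 = 0.46 × 0.74 × 3 = 1.021 m³/s
w_3 = (8.1 − 3.6)/2 = 2.25 m; q_3 = 0.69 × 1.35 × 2.25 = 2.096 m³/s
w_4 = (13.1 − 6.0)/2 = 3.55 m; q_4 = 0.70 × 1.61 × 3.55 = 4.001 m³/s
w_5 = (16.9 − 8.1)/2 = 4.4 m; q_5 = 0.73 × 1.36 × 4.4 = 4.368 m³/s
w_6 = (20.3 − 13.1)/2 = 3.6 m; q_6 = 0.53 × 0.92 × 3.6 = 1.755 m³/s
Stations 1, 7 contribute zero (depth or velocity is 0).
Q = Σ qᵢ = 13.24 m³/s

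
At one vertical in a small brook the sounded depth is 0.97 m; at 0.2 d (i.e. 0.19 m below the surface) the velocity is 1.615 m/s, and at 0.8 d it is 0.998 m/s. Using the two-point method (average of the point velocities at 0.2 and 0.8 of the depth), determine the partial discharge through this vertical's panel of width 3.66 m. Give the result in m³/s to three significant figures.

4.64 m³/s

v̄ = (1.615 + 0.998) / 2 = 1.307 m/s
q = v̄ × d × w = 1.307 × 0.97 × 3.66 = 4.638 m³/s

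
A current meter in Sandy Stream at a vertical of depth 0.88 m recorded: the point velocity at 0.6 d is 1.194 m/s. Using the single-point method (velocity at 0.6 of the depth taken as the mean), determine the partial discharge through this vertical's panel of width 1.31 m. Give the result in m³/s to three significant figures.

1.38 m³/s

v̄ = v₀.₆ = 1.194 m/s
q = v̄ × d × w = 1.194 × 0.88 × 1.31 = 1.376 m³/s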